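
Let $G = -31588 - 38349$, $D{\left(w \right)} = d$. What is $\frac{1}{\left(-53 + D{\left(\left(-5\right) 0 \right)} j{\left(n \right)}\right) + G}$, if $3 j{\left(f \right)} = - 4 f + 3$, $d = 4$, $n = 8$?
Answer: $- \frac{3}{210086} \approx -1.428 \cdot 10^{-5}$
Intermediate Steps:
$D{\left(w \right)} = 4$
$j{\left(f \right)} = 1 - \frac{4 f}{3}$ ($j{\left(f \right)} = \frac{- 4 f + 3}{3} = \frac{3 - 4 f}{3} = 1 - \frac{4 f}{3}$)
$G = -69937$
$\frac{1}{\left(-53 + D{\left(\left(-5\right) 0 \right)} j{\left(n \right)}\right) + G} = \frac{1}{\left(-53 + 4 \left(1 - \frac{32}{3}\right)\right) - 69937} = \frac{1}{\left(-53 + 4 \left(- \frac{29}{3}\right)\right) - 69937} = \frac{1}{\left(-53 - \frac{116}{3}\right) - 69937} = \frac{1}{- \frac{275}{3} - 69937} = \frac{1}{- \frac{210086}{3}} = - \frac{3}{210086}$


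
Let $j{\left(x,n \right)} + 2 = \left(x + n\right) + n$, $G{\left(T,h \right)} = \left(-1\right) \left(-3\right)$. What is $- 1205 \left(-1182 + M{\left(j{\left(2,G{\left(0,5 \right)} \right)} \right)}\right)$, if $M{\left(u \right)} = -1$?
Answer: $1425515$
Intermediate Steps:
$G{\left(T,h \right)} = 3$
$j{\left(x,n \right)} = -2 + x + 2 n$ ($j{\left(x,n \right)} = -2 + \left(\left(x + n\right) + n\right) = -2 + \left(\left(n + x\right) + n\right) = -2 + \left(x + 2 n\right) = -2 + x + 2 n$)
$- 1205 \left(-1182 + M{\left(j{\left(2,G{\left(0,5 \right)} \right)} \right)}\right) = - 1205 \left(-1182 - 1\right) = \left(-1205\right) \left(-1183\right) = 1425515$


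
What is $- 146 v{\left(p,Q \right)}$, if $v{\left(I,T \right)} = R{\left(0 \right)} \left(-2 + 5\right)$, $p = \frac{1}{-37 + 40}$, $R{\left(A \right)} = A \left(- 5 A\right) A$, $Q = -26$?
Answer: $0$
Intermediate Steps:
$R{\left(A \right)} = - 5 A^{3}$ ($R{\left(A \right)} = - 5 A^{2} A = - 5 A^{3}$)
$p = \frac{1}{3} \approx 0.33333$
$v{\left(I,T \right)} = 0$ ($v{\left(I,T \right)} = - 5 \cdot 0^{3} \left(-2 + 5\right) = \left(-5\right) 0 \cdot 3 = 0 \cdot 3 = 0$)
$- 146 v{\left(p,Q \right)} = \left(-146\right) 0 = 0$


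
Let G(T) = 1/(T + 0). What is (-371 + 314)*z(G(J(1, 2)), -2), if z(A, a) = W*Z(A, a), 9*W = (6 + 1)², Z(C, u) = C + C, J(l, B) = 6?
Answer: -931/9 ≈ -103.44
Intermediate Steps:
Z(C, u) = 2*C
G(T) = 1/T
W = 49/9 (W = (6 + 1)²/9 = (⅑)*7² = (⅑)*49 = 49/9 ≈ 5.4444)
z(A, a) = 98*A/9 (z(A, a) = 49*(2*A)/9 = 98*A/9)
(-371 + 314)*z(G(J(1, 2)), -2) = (-371 + 314)*((98/9)/6) = -1862/(3*6) = -57*49/27 = -931/9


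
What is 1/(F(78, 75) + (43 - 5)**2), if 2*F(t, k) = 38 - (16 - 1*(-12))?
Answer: 1/1449 ≈ 0.00069013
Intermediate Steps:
F(t, k) = 5 (F(t, k) = (38 - (16 - 1*(-12)))/2 = (38 - (16 + 12))/2 = (38 - 1*28)/2 = (38 - 28)/2 = (1/2)*10 = 5)
1/(F(78, 75) + (43 - 5)**2) = 1/(5 + (43 - 5)**2) = 1/(5 + 38**2) = 1/(5 + 1444) = 1/1449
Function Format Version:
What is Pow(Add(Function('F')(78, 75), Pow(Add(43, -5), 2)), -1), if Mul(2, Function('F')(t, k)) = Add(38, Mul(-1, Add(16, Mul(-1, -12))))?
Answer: Rational(1, 1449) ≈ 0.00069013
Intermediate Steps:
Function('F')(t, k) = 5 (Function('F')(t, k) = Mul(Rational(1, 2), Add(38, Mul(-1, Add(16, Mul(-1, -12))))) = Mul(Rational(1, 2), Add(38, Mul(-1, Add(16, 12)))) = Mul(Rational(1, 2), Add(38, Mul(-1, 28))) = Mul(Rational(1, 2), Add(38, -28)) = Mul(Rational(1, 2), 10) = 5)
Pow(Add(Function('F')(78, 75), Pow(Add(43, -5), 2)), -1) = Pow(Add(5, Pow(Add(43, -5), 2)), -1) = Pow(Add(5, Pow(38, 2)), -1) = Pow(Add(5, 1444), -1) = Pow(1449, -1) = Rational(1, 1449)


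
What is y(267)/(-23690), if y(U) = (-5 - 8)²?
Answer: -169/23690 ≈ -0.0071338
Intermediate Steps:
y(U) = 169 (y(U) = (-13)² = 169)
y(267)/(-23690) = 169/(-23690) = 169*(-1/23690) = -169/23690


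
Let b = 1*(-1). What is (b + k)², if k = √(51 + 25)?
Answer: 77 - 4*√19 ≈ 59.564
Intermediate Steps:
b = -1
k = 2*√19 (k = √76 = 2*√19 ≈ 8.7178)
(b + k)² = (-1 + 2*√19)²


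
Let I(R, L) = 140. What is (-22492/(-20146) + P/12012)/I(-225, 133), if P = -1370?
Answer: 8663353/1209968760 ≈ 0.0071600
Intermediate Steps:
(-22492/(-20146) + P/12012)/I(-225, 133) = (-22492/(-20146) - 1370/12012)/140 = (-22492*(-1/20146) - 1370*1/12012)*(1/140) = (11246/10073 - 685/6006)*(1/140) = (8663353/8642634)*(1/140) = 8663353/1209968760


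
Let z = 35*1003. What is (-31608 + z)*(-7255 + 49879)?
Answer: 149056128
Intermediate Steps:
z = 35105
(-31608 + z)*(-7255 + 49879) = (-31608 + 35105)*(-7255 + 49879) = 3497*42624 = 149056128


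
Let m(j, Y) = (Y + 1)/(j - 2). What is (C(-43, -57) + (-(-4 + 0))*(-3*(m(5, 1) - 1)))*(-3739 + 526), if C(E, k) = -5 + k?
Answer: 186354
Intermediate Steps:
m(j, Y) = (1 + Y)/(-2 + j)
(C(-43, -57) + (-(-4 + 0))*(-3*(m(5, 1) - 1)))*(-3739 + 526) = ((-5 - 57) + (-(-4 + 0))*(-3*((1 + 1)/(-2 + 5) - 1)))*(-3739 + 526) = (-62 + (-1*(-4))*(-3*(2/3 - 1)))*(-3213) = (-62 + 4*(-3*((⅓)*2 - 1)))*(-3213) = (-62 + 4*(-3*(⅔ - 1)))*(-3213) = (-62 + 4*(-3*(-⅓)))*(-3213) = (-62 + 4*1)*(-3213) = (-62 + 4)*(-3213) = -58*(-3213) = 186354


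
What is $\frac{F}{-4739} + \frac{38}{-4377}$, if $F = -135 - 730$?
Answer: $\frac{3606023}{20742603} \approx 0.17385$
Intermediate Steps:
$F = -865$
$\frac{F}{-4739} + \frac{38}{-4377} = - \frac{865}{-4739} + \frac{38}{-4377} = \left(-865\right) \left(- \frac{1}{4739}\right) + 38 \left(- \frac{1}{4377}\right) = \frac{865}{4739} - \frac{38}{4377} = \frac{3606023}{20742603}$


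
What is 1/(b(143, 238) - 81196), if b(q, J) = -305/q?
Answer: -143/11611333 ≈ -1.2316e-5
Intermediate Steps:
1/(b(143, 238) - 81196) = 1/(-305/143 - 81196) = 1/(-11611333/143) = -143/11611333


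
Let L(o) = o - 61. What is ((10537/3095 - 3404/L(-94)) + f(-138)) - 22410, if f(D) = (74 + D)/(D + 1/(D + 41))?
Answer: -28750580296789/1284415715 ≈ -22384.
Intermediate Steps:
L(o) = -61 + o
f(D) = (74 + D)/(D + 1/(41 + D))
((10537/3095 - 3404/L(-94)) + f(-138)) - 22410 = ((10537/3095 - 3404/(-61 - 94)) + (3034 + (-138)² + 115*(-138))/(1 + (-138)² + 41*(-138))) - 22410 = ((10537*(1/3095) - 3404/(-155)) + (3034 + 19044 - 15870)/(1 + 19044 - 5658)) - 22410 = ((10537/3095 - 3404*(-1/155)) + 6208/13387) - 22410 = ((10537/3095 + 3404/155) + (1/13387)*6208) - 22410 = (2433723/95945 + 6208/13387) - 22410 = 33175876361/1284415715 - 22410 = -28750580296789/1284415715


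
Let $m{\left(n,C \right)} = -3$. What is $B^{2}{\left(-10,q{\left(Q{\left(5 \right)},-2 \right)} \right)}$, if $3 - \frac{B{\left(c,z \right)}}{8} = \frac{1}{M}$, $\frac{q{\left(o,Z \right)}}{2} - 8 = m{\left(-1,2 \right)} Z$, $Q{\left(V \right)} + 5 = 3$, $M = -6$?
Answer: $\frac{5776}{9} \approx 641.78$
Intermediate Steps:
$Q{\left(V \right)} = -2$ ($Q{\left(V \right)} = -5 + 3 = -2$)
$q{\left(o,Z \right)} = 16 - 6 Z$ ($q{\left(o,Z \right)} = 16 + 2 \left(- 3 Z\right) = 16 - 6 Z$)
$B{\left(c,z \right)} = \frac{76}{3}$ ($B{\left(c,z \right)} = 24 - \frac{8}{-6} = 24 - - \frac{4}{3} = 24 + \frac{4}{3} = \frac{76}{3}$)
$B^{2}{\left(-10,q{\left(Q{\left(5 \right)},-2 \right)} \right)} = \left(\frac{76}{3}\right)^{2} = \frac{5776}{9}$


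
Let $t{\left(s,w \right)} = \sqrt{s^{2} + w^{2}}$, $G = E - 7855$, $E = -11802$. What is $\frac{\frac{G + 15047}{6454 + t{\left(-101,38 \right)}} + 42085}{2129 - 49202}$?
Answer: $- \frac{584164546365}{653412012461} - \frac{4610 \sqrt{11645}}{1960236037383} \approx -0.89402$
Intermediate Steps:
$G = -19657$ ($G = -11802 - 7855 = -19657$)
$\frac{\frac{G + 15047}{6454 + t{\left(-101,38 \right)}} + 42085}{2129 - 49202} = \frac{\frac{-19657 + 15047}{6454 + \sqrt{\left(-101\right)^{2} + 38^{2}}} + 42085}{2129 - 49202} = \frac{- \frac{4610}{6454 + \sqrt{10201 + 1444}} + 42085}{-47073} = \left(- \frac{4610}{6454 + \sqrt{11645}} + 42085\right) \left(- \frac{1}{47073}\right) = \left(42085 - \frac{4610}{6454 + \sqrt{11645}}\right) \left(- \frac{1}{47073}\right) = - \frac{42085}{47073} + \frac{4610}{47073 \left(6454 + \sqrt{11645}\right)}$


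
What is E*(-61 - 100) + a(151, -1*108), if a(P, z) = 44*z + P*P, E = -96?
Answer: 33505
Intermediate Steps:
a(P, z) = P² + 44*z (a(P, z) = 44*z + P² = P² + 44*z)
E*(-61 - 100) + a(151, -1*108) = -96*(-61 - 100) + (151² + 44*(-1*108)) = -96*(-161) + (22801 + 44*(-108)) = 15456 + (22801 - 4752) = 15456 + 18049 = 33505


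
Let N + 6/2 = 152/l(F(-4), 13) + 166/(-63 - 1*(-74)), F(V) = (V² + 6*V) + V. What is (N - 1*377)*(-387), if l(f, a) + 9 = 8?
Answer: 2200482/11 ≈ 2.0004e+5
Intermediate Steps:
F(V) = V² + 7*V
l(f, a) = -1 (l(f, a) = -9 + 8 = -1)
N = -1539/11 (N = -3 + (152/(-1) + 166/(-63 - 1*(-74))) = -3 + (152*(-1) + 166/(-63 + 74)) = -3 + (-152 + 166/11) = -3 - 1506/11 = -1539/11 ≈ -139.91)
(N - 1*377)*(-387) = (-1539/11 - 1*377)*(-387) = (-1539/11 - 377)*(-387) = -5686/11*(-387) = 2200482/11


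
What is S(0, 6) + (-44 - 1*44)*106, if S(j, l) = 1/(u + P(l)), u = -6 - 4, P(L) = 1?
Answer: -83953/9 ≈ -9328.1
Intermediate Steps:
u = -10
S(j, l) = -⅑ (S(j, l) = 1/(-10 + 1) = 1/(-9) = -⅑)
S(0, 6) + (-44 - 1*44)*106 = -⅑ + (-44 - 1*44)*106 = -⅑ + (-44 - 44)*106 = -⅑ - 88*106 = -⅑ - 9328 = -83953/9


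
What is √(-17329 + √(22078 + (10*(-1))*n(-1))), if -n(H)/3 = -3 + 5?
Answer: √(-17329 + √22138) ≈ 131.07*I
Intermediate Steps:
n(H) = -6 (n(H) = -3*(-3 + 5) = -3*2 = -6)
√(-17329 + √(22078 + (10*(-1))*n(-1))) = √(-17329 + √(22078 + (10*(-1))*(-6))) = √(-17329 + √(22078 - 10*(-6))) = √(-17329 + √(22078 + 60)) = √(-17329 + √22138)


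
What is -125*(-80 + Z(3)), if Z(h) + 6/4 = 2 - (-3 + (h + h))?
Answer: 20625/2 ≈ 10313.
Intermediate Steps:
Z(h) = 7/2 - 2*h (Z(h) = -3/2 + (2 - (-3 + (h + h))) = -3/2 + (2 - (-3 + 2*h)) = -3/2 + (2 + (3 - 2*h)) = -3/2 + (5 - 2*h) = 7/2 - 2*h)
-125*(-80 + Z(3)) = -125*(-80 + (7/2 - 2*3)) = -125*(-80 + (7/2 - 6)) = -125*(-80 - 5/2) = -125*(-165/2) = 20625/2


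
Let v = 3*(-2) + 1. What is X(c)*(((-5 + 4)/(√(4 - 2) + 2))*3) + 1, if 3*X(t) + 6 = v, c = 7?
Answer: 12 - 11*√2/2 ≈ 4.2218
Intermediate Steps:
v = -5 (v = -6 + 1 = -5)
X(t) = -11/3 (X(t) = -2 + (⅓)*(-5) = -2 - 5/3 = -11/3)
X(c)*(((-5 + 4)/(√(4 - 2) + 2))*3) + 1 = -11*(-5 + 4)/(√(4 - 2) + 2)*3/3 + 1 = -11*(-1/(√2 + 2))*3/3 + 1 = -11*(-1/(2 + √2))*3/3 + 1 = -(-11)/(2 + √2) + 1 = 11/(2 + √2) + 1 = 1 + 11/(2 + √2)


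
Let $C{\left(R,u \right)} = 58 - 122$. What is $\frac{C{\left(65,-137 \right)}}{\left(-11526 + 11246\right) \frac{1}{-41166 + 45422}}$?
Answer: $\frac{4864}{5} \approx 972.8$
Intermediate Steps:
$C{\left(R,u \right)} = -64$
$\frac{C{\left(65,-137 \right)}}{\left(-11526 + 11246\right) \frac{1}{-41166 + 45422}} = - \frac{64}{\left(-11526 + 11246\right) \frac{1}{-41166 + 45422}} = - \frac{64}{\left(-280\right) \frac{1}{4256}} = - \frac{64}{- \frac{5}{76}} = \left(-64\right) \left(- \frac{76}{5}\right) = \frac{4864}{5}$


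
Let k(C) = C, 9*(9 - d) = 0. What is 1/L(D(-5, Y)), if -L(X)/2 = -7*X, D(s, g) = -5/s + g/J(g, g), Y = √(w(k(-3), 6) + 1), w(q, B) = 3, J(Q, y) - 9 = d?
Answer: 9/140 ≈ 0.064286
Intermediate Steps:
d = 9 (d = 9 - ⅑*0 = 9 + 0 = 9)
J(Q, y) = 18 (J(Q, y) = 9 + 9 = 18)
Y = 2 (Y = √(3 + 1) = √4 = 2)
D(s, g) = -5/s + g/18
L(X) = 14*X (L(X) = -(-14)*X = 14*X)
1/L(D(-5, Y)) = 1/(14*(-5/(-5) + (1/18)*2)) = 1/(14*(-5*(-⅕) + ⅑)) = 1/(14*(1 + ⅑)) = 1/(14*(10/9)) = 1/(140/9) = 9/140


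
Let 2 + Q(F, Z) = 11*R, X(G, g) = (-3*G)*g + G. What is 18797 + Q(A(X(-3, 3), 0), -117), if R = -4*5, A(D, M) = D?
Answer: 18575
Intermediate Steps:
X(G, g) = G - 3*G*g (X(G, g) = -3*G*g + G = G - 3*G*g)
R = -20
Q(F, Z) = -222 (Q(F, Z) = -2 + 11*(-20) = -2 - 220 = -222)
18797 + Q(A(X(-3, 3), 0), -117) = 18797 - 222 = 18575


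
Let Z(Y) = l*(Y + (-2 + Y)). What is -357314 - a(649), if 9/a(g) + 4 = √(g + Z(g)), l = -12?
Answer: -1776922510/4973 + 3*I*√14903/4973 ≈ -3.5731e+5 + 0.073644*I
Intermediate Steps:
Z(Y) = 24 - 24*Y (Z(Y) = -12*(Y + (-2 + Y)) = -12*(-2 + 2*Y) = 24 - 24*Y)
a(g) = 9/(-4 + √(24 - 23*g)) (a(g) = 9/(-4 + √(g + (24 - 24*g))) = 9/(-4 + √(24 - 23*g)))
-357314 - a(649) = -357314 - 9/(-4 + √(24 - 23*649)) = -357314 - 9/(-4 + √(24 - 14927)) = -357314 - 9/(-4 + √(-14903)) = -357314 - 9/(-4 + I*√14903)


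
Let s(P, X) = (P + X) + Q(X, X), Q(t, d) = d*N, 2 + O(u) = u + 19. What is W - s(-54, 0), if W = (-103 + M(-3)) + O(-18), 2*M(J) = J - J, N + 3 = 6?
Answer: -50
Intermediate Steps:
N = 3 (N = -3 + 6 = 3)
M(J) = 0 (M(J) = (J - J)/2 = (½)*0 = 0)
O(u) = 17 + u (O(u) = -2 + (u + 19) = -2 + (19 + u) = 17 + u)
Q(t, d) = 3*d (Q(t, d) = d*3 = 3*d)
s(P, X) = P + 4*X (s(P, X) = (P + X) + 3*X = P + 4*X)
W = -104 (W = (-103 + 0) + (17 - 18) = -103 - 1 = -104)
W - s(-54, 0) = -104 - (-54 + 4*0) = -104 - (-54 + 0) = -104 - 1*(-54) = -104 + 54 = -50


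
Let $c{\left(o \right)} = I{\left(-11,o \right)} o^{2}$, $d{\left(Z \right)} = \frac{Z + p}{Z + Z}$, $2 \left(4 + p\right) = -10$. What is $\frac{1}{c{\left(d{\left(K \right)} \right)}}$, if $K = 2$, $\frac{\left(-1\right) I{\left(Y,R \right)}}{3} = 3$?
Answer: $- \frac{16}{441} \approx -0.036281$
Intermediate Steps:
$p = -9$ ($p = -4 + \frac{1}{2} \left(-10\right) = -4 - 5 = -9$)
$I{\left(Y,R \right)} = -9$ ($I{\left(Y,R \right)} = \left(-3\right) 3 = -9$)
$d{\left(Z \right)} = \frac{-9 + Z}{2 Z}$ ($d{\left(Z \right)} = \frac{Z - 9}{Z + Z} = \frac{-9 + Z}{2 Z}$)
$c{\left(o \right)} = - 9 o^{2}$
$\frac{1}{c{\left(d{\left(K \right)} \right)}} = \frac{1}{\left(-9\right) \left(\frac{-9 + 2}{2 \cdot 2}\right)^{2}} = \frac{1}{\left(-9\right) \left(\frac{1}{2} \cdot \frac{1}{2} \left(-7\right)\right)^{2}} = \frac{1}{\left(-9\right) \left(- \frac{7}{4}\right)^{2}} = \frac{1}{\left(-9\right) \frac{49}{16}} = \frac{1}{- \frac{441}{16}} = - \frac{16}{441}$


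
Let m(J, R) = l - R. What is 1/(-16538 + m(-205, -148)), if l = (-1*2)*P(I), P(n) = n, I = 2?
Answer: -1/16394 ≈ -6.0998e-5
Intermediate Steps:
l = -4 (l = -1*2*2 = -2*2 = -4)
m(J, R) = -4 - R
1/(-16538 + m(-205, -148)) = 1/(-16538 + (-4 - 1*(-148))) = 1/(-16538 + (-4 + 148)) = 1/(-16538 + 144) = 1/(-16394) = -1/16394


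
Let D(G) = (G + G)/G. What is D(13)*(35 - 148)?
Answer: -226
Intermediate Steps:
D(G) = 2 (D(G) = (2*G)/G = 2)
D(13)*(35 - 148) = 2*(35 - 148) = 2*(-113) = -226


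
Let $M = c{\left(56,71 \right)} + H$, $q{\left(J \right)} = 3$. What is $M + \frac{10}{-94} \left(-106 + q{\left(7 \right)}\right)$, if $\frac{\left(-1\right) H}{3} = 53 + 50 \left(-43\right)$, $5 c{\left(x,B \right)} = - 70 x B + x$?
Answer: $- \frac{11597448}{235} \approx -49351.0$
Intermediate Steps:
$c{\left(x,B \right)} = \frac{x}{5} - 14 B x$ ($c{\left(x,B \right)} = \frac{- 70 x B + x}{5} = \frac{- 70 B x + x}{5} = \frac{x - 70 B x}{5} = \frac{x}{5} - 14 B x$)
$H = 6291$ ($H = - 3 \left(53 + 50 \left(-43\right)\right) = - 3 \left(53 - 2150\right) = \left(-3\right) \left(-2097\right) = 6291$)
$M = - \frac{246809}{5}$ ($M = \frac{1}{5} \cdot 56 \left(1 - 4970\right) + 6291 = \frac{1}{5} \cdot 56 \left(-4969\right) + 6291 = - \frac{278264}{5} + 6291 = - \frac{246809}{5} \approx -49362.0$)
$M + \frac{10}{-94} \left(-106 + q{\left(7 \right)}\right) = - \frac{246809}{5} + \frac{10}{-94} \left(-106 + 3\right) = - \frac{246809}{5} + 10 \left(- \frac{1}{94}\right) \left(-103\right) = - \frac{246809}{5} - - \frac{515}{47} = - \frac{246809}{5} + \frac{515}{47} = - \frac{11597448}{235}$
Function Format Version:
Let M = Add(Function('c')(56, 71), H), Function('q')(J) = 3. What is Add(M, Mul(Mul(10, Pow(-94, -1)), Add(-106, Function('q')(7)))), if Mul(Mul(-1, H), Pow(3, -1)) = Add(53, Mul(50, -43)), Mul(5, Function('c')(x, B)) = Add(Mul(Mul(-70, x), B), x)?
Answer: Rational(-11597448, 235) ≈ -49351.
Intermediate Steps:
Function('c')(x, B) = Add(Mul(Rational(1, 5), x), Mul(-14, B, x)) (Function('c')(x, B) = Mul(Rational(1, 5), Add(Mul(Mul(-70, x), B), x)) = Mul(Rational(1, 5), Add(Mul(-70, B, x), x)) = Mul(Rational(1, 5), Add(x, Mul(-70, B, x))) = Add(Mul(Rational(1, 5), x), Mul(-14, B, x)))
H = 6291 (H = Mul(-3, Add(53, Mul(50, -43))) = Mul(-3, Add(53, -2150)) = Mul(-3, -2097) = 6291)
M = Rational(-246809, 5) (M = Add(Mul(Rational(1, 5), 56, Add(1, Mul(-70, 71))), 6291) = Add(Mul(Rational(1, 5), 56, Add(1, -4970)), 6291) = Add(Mul(Rational(1, 5), 56, -4969), 6291) = Add(Rational(-278264, 5), 6291) = Rational(-246809, 5) ≈ -49362.)
Add(M, Mul(Mul(10, Pow(-94, -1)), Add(-106, Function('q')(7)))) = Add(Rational(-246809, 5), Mul(Mul(10, Pow(-94, -1)), Add(-106, 3))) = Add(Rational(-246809, 5), Mul(Mul(10, Rational(-1, 94)), -103)) = Add(Rational(-246809, 5), Mul(Rational(-5, 47), -103)) = Add(Rational(-246809, 5), Rational(515, 47)) = Rational(-11597448, 235)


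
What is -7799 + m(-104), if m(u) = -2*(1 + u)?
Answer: -7593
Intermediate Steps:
m(u) = -2 - 2*u
-7799 + m(-104) = -7799 + (-2 - 2*(-104)) = -7799 + (-2 + 208) = -7799 + 206 = -7593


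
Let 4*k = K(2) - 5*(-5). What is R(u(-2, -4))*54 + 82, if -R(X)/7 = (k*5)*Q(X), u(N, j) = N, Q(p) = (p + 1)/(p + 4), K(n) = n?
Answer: 25843/4 ≈ 6460.8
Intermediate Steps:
Q(p) = (1 + p)/(4 + p)
k = 27/4 (k = (2 - 5*(-5))/4 = (2 + 25)/4 = (¼)*27 = 27/4 ≈ 6.7500)
R(X) = -945*(1 + X)/(4*(4 + X)) (R(X) = -7*(27/4)*5*(1 + X)/(4 + X) = -945*(1 + X)/(4 + X)/4 = -945*(1 + X)/(4*(4 + X)))
R(u(-2, -4))*54 + 82 = (945*(-1 - 1*(-2))/(4*(4 - 2)))*54 + 82 = ((945/4)*(-1 + 2)/2)*54 + 82 = ((945/4)*(½)*1)*54 + 82 = (945/8)*54 + 82 = 25515/4 + 82 = 25843/4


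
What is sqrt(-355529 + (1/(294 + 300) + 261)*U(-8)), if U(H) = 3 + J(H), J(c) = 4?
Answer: I*sqrt(13866532746)/198 ≈ 594.73*I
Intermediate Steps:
U(H) = 7 (U(H) = 3 + 4 = 7)
sqrt(-355529 + (1/(294 + 300) + 261)*U(-8)) = sqrt(-355529 + (1/(294 + 300) + 261)*7) = sqrt(-355529 + (1/594 + 261)*7) = sqrt(-355529 + (155035/594)*7) = sqrt(-355529 + 1085245/594) = sqrt(-210098981/594) = I*sqrt(13866532746)/198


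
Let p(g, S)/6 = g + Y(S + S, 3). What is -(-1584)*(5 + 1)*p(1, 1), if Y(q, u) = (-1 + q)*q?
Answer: 171072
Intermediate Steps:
Y(q, u) = q*(-1 + q)
p(g, S) = 6*g + 12*S*(-1 + 2*S) (p(g, S) = 6*(g + (S + S)*(-1 + (S + S))) = 6*(g + (2*S)*(-1 + 2*S)) = 6*(g + 2*S*(-1 + 2*S)) = 6*g + 12*S*(-1 + 2*S))
-(-1584)*(5 + 1)*p(1, 1) = -(-1584)*(5 + 1)*(6*1 + 12*1*(-1 + 2*1)) = -(-1584)*6*(6 + 12*1*(-1 + 2)) = -(-1584)*6*(6 + 12*1*1) = -(-1584)*6*(6 + 12) = -(-1584)*6*18 = -(-1584)*108 = -33*(-5184) = 171072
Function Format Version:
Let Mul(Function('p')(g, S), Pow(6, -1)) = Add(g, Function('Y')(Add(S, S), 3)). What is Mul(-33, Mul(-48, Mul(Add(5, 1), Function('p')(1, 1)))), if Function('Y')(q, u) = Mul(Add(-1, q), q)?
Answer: 171072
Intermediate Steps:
Function('Y')(q, u) = Mul(q, Add(-1, q))
Function('p')(g, S) = Add(Mul(6, g), Mul(12, S, Add(-1, Mul(2, S)))) (Function('p')(g, S) = Mul(6, Add(g, Mul(Add(S, S), Add(-1, Add(S, S))))) = Mul(6, Add(g, Mul(Mul(2, S), Add(-1, Mul(2, S))))) = Mul(6, Add(g, Mul(2, S, Add(-1, Mul(2, S))))) = Add(Mul(6, g), Mul(12, S, Add(-1, Mul(2, S)))))
Mul(-33, Mul(-48, Mul(Add(5, 1), Function('p')(1, 1)))) = Mul(-33, Mul(-48, Mul(Add(5, 1), Add(Mul(6, 1), Mul(12, 1, Add(-1, Mul(2, 1))))))) = Mul(-33, Mul(-48, Mul(6, Add(6, Mul(12, 1, Add(-1, 2)))))) = Mul(-33, Mul(-48, Mul(6, Add(6, Mul(12, 1, 1))))) = Mul(-33, Mul(-48, Mul(6, Add(6, 12)))) = Mul(-33, Mul(-48, Mul(6, 18))) = Mul(-33, Mul(-48, 108)) = Mul(-33, -5184) = 171072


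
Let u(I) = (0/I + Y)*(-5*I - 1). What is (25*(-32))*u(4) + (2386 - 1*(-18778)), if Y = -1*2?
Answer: -12436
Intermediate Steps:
Y = -2
u(I) = 2 + 10*I (u(I) = (0/I - 2)*(-5*I - 1) = (0 - 2)*(-1 - 5*I) = -2*(-1 - 5*I) = 2 + 10*I)
(25*(-32))*u(4) + (2386 - 1*(-18778)) = (25*(-32))*(2 + 10*4) + (2386 - 1*(-18778)) = -800*(2 + 40) + (2386 + 18778) = -800*42 + 21164 = -33600 + 21164 = -12436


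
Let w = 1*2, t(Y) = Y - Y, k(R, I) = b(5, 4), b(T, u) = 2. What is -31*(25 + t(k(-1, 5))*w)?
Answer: -775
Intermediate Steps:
k(R, I) = 2
t(Y) = 0
w = 2
-31*(25 + t(k(-1, 5))*w) = -31*(25 + 0*2) = -31*(25 + 0) = -31*25 = -775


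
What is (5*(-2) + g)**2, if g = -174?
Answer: 33856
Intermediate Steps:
(5*(-2) + g)**2 = (5*(-2) - 174)**2 = (-10 - 174)**2 = (-184)**2 = 33856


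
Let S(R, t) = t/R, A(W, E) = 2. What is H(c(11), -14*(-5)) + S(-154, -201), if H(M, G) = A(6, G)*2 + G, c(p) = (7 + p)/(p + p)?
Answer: 11597/154 ≈ 75.305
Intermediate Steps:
c(p) = (7 + p)/(2*p) (c(p) = (7 + p)/((2*p)) = (7 + p)*(1/(2*p)) = (7 + p)/(2*p))
H(M, G) = 4 + G (H(M, G) = 2*2 + G = 4 + G)
H(c(11), -14*(-5)) + S(-154, -201) = (4 - 14*(-5)) - 201/(-154) = (4 + 70) - 201*(-1/154) = 74 + 201/154 = 11597/154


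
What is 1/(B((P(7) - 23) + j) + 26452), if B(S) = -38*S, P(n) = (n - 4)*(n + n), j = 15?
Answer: 1/25160 ≈ 3.9746e-5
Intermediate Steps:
P(n) = 2*n*(-4 + n) (P(n) = (-4 + n)*(2*n) = 2*n*(-4 + n))
1/(B((P(7) - 23) + j) + 26452) = 1/(-38*((2*7*(-4 + 7) - 23) + 15) + 26452) = 1/(-38*((2*7*3 - 23) + 15) + 26452) = 1/(-38*((42 - 23) + 15) + 26452) = 1/(-38*(19 + 15) + 26452) = 1/(-38*34 + 26452) = 1/(-1292 + 26452) = 1/25160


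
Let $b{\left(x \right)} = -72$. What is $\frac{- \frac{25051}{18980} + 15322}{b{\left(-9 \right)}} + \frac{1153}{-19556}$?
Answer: $- \frac{109388396417}{513931680} \approx -212.85$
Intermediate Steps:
$\frac{- \frac{25051}{18980} + 15322}{b{\left(-9 \right)}} + \frac{1153}{-19556} = \frac{- \frac{25051}{18980} + 15322}{-72} + \frac{1153}{-19556} = \left(\left(-25051\right) \frac{1}{18980} + 15322\right) \left(- \frac{1}{72}\right) + 1153 \left(- \frac{1}{19556}\right) = \left(- \frac{1927}{1460} + 15322\right) \left(- \frac{1}{72}\right) - \frac{1153}{19556} = \frac{22368193}{1460} \left(- \frac{1}{72}\right) - \frac{1153}{19556} = - \frac{22368193}{105120} - \frac{1153}{19556} = - \frac{109388396417}{513931680}$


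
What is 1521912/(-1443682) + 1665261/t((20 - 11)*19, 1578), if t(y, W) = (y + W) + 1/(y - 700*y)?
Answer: 143521189998722709/150905350901020 ≈ 951.07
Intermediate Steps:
t(y, W) = W + y - 1/(699*y) (t(y, W) = (W + y) + 1/(-699*y) = (W + y) - 1/(699*y) = W + y - 1/(699*y))
1521912/(-1443682) + 1665261/t((20 - 11)*19, 1578) = 1521912/(-1443682) + 1665261/(1578 + (20 - 11)*19 - 1/(19*(20 - 11))/699) = 1521912*(-1/1443682) + 1665261/(1578 + 9*19 - 1/(699*(9*19))) = -760956/721841 + 1665261/(1578 + 171 - 1/699/171) = -760956/721841 + 1665261/(1578 + 171 - 1/699*1/171) = -760956/721841 + 1665261/(1578 + 171 - 1/119529) = -760956/721841 + 1665261/(209056220/119529) = -760956/721841 + 1665261*(119529/209056220) = -760956/721841 + 199046982069/209056220 = 143521189998722709/150905350901020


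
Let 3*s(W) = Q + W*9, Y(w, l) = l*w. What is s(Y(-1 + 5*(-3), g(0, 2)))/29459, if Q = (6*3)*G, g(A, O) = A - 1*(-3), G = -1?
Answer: -150/29459 ≈ -0.0050918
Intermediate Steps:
g(A, O) = 3 + A (g(A, O) = A + 3 = 3 + A)
Q = -18 (Q = (6*3)*(-1) = 18*(-1) = -18)
s(W) = -6 + 3*W (s(W) = (-18 + W*9)/3 = (-18 + 9*W)/3 = -6 + 3*W)
s(Y(-1 + 5*(-3), g(0, 2)))/29459 = (-6 + 3*((3 + 0)*(-1 + 5*(-3))))/29459 = (-6 + 3*(3*(-1 - 15)))*(1/29459) = (-6 + 3*(3*(-16)))*(1/29459) = (-6 + 3*(-48))*(1/29459) = (-6 - 144)*(1/29459) = -150*1/29459 = -150/29459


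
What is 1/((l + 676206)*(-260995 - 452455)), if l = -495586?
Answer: -1/128863339000 ≈ -7.7602e-12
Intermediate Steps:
1/((l + 676206)*(-260995 - 452455)) = 1/((-495586 + 676206)*(-260995 - 452455)) = 1/(180620*(-713450)) = (1/180620)*(-1/713450) = -1/128863339000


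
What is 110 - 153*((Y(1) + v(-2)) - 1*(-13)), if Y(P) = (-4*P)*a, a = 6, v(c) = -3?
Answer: 2252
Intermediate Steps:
Y(P) = -24*P (Y(P) = -4*P*6 = -24*P)
110 - 153*((Y(1) + v(-2)) - 1*(-13)) = 110 - 153*((-24*1 - 3) - 1*(-13)) = 110 - 153*((-24 - 3) + 13) = 110 - 153*(-27 + 13) = 110 - 153*(-14) = 110 + 2142 = 2252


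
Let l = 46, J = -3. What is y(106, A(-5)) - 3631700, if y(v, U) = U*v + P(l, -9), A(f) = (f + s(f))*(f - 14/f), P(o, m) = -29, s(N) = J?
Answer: -18149317/5 ≈ -3.6299e+6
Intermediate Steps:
s(N) = -3
A(f) = (-3 + f)*(f - 14/f) (A(f) = (f - 3)*(f - 14/f) = (-3 + f)*(f - 14/f))
y(v, U) = -29 + U*v (y(v, U) = U*v - 29 = -29 + U*v)
y(106, A(-5)) - 3631700 = (-29 + (-14 + (-5)**2 - 3*(-5) + 42/(-5))*106) - 3631700 = (-29 + (-14 + 25 + 15 + 42*(-1/5))*106) - 3631700 = (-29 + (-14 + 25 + 15 - 42/5)*106) - 3631700 = (-29 + (88/5)*106) - 3631700 = (-29 + 9328/5) - 3631700 = 9183/5 - 3631700 = -18149317/5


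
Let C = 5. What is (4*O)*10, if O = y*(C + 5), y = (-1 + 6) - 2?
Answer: 1200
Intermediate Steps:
y = 3 (y = 5 - 2 = 3)
O = 30 (O = 3*(5 + 5) = 3*10 = 30)
(4*O)*10 = (4*30)*10 = 120*10 = 1200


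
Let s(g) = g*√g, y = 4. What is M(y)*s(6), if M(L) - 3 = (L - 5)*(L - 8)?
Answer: 42*√6 ≈ 102.88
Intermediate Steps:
s(g) = g^(3/2)
M(L) = 3 + (-8 + L)*(-5 + L) (M(L) = 3 + (L - 5)*(L - 8) = 3 + (-5 + L)*(-8 + L) = 3 + (-8 + L)*(-5 + L))
M(y)*s(6) = (43 + 4² - 13*4)*6^(3/2) = (43 + 16 - 52)*(6*√6) = 7*(6*√6) = 42*√6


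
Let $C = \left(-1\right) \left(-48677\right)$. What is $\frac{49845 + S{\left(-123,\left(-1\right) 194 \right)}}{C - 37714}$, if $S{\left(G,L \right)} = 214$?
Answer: $\frac{50059}{10963} \approx 4.5662$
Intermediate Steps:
$C = 48677$
$\frac{49845 + S{\left(-123,\left(-1\right) 194 \right)}}{C - 37714} = \frac{49845 + 214}{48677 - 37714} = \frac{50059}{10963}$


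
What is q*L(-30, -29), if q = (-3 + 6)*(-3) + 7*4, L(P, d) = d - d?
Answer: 0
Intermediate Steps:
L(P, d) = 0
q = 19 (q = 3*(-3) + 28 = -9 + 28 = 19)
q*L(-30, -29) = 19*0 = 0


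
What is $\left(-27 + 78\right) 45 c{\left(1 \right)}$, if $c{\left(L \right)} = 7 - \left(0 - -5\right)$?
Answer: $4590$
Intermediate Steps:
$c{\left(L \right)} = 2$ ($c{\left(L \right)} = 7 - \left(0 + 5\right) = 7 - 5 = 2$)
$\left(-27 + 78\right) 45 c{\left(1 \right)} = \left(-27 + 78\right) 45 \cdot 2 = 51 \cdot 45 \cdot 2 = 2295 \cdot 2 = 4590$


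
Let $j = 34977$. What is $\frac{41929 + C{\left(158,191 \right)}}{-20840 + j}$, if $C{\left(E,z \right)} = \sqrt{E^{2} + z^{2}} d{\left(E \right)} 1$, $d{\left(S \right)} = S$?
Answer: $\frac{41929}{14137} + \frac{158 \sqrt{61445}}{14137} \approx 5.7363$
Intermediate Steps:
$C{\left(E,z \right)} = E \sqrt{E^{2} + z^{2}}$ ($C{\left(E,z \right)} = \sqrt{E^{2} + z^{2}} E 1 = E \sqrt{E^{2} + z^{2}} \cdot 1 = E \sqrt{E^{2} + z^{2}}$)
$\frac{41929 + C{\left(158,191 \right)}}{-20840 + j} = \frac{41929 + 158 \sqrt{158^{2} + 191^{2}}}{-20840 + 34977} = \frac{41929 + 158 \sqrt{24964 + 36481}}{14137} = \left(41929 + 158 \sqrt{61445}\right) \frac{1}{14137} = \frac{41929}{14137} + \frac{158 \sqrt{61445}}{14137}$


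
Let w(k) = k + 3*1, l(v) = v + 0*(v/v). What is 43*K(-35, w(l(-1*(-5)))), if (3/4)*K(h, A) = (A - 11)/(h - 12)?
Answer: 172/47 ≈ 3.6596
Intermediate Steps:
l(v) = v (l(v) = v + 0*1 = v + 0 = v)
w(k) = 3 + k (w(k) = k + 3 = 3 + k)
K(h, A) = 4*(-11 + A)/(3*(-12 + h)) (K(h, A) = 4*((A - 11)/(h - 12))/3 = 4*((-11 + A)/(-12 + h))/3 = 4*(-11 + A)/(3*(-12 + h)))
43*K(-35, w(l(-1*(-5)))) = 43*(4*(-11 + (3 - 1*(-5)))/(3*(-12 - 35))) = 43*((4/3)*(-11 + (3 + 5))/(-47)) = 43*((4/3)*(-1/47)*(-11 + 8)) = 43*((4/3)*(-1/47)*(-3)) = 43*(4/47) = 172/47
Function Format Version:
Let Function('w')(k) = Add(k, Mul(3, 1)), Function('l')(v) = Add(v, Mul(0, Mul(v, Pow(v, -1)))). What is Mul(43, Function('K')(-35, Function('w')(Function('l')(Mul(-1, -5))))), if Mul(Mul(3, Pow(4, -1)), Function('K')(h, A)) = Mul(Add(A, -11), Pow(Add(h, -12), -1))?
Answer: Rational(172, 47) ≈ 3.6596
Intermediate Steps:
Function('l')(v) = v (Function('l')(v) = Add(v, Mul(0, 1)) = Add(v, 0) = v)
Function('w')(k) = Add(3, k) (Function('w')(k) = Add(k, 3) = Add(3, k))
Function('K')(h, A) = Mul(Rational(4, 3), Pow(Add(-12, h), -1), Add(-11, A)) (Function('K')(h, A) = Mul(Rational(4, 3), Mul(Add(A, -11), Pow(Add(h, -12), -1))) = Mul(Rational(4, 3), Mul(Add(-11, A), Pow(Add(-12, h), -1))) = Mul(Rational(4, 3), Mul(Pow(Add(-12, h), -1), Add(-11, A))) = Mul(Rational(4, 3), Pow(Add(-12, h), -1), Add(-11, A)))
Mul(43, Function('K')(-35, Function('w')(Function('l')(Mul(-1, -5))))) = Mul(43, Mul(Rational(4, 3), Pow(Add(-12, -35), -1), Add(-11, Add(3, Mul(-1, -5))))) = Mul(43, Mul(Rational(4, 3), Pow(-47, -1), Add(-11, Add(3, 5)))) = Mul(43, Mul(Rational(4, 3), Rational(-1, 47), Add(-11, 8))) = Mul(43, Mul(Rational(4, 3), Rational(-1, 47), -3)) = Mul(43, Rational(4, 47)) = Rational(172, 47)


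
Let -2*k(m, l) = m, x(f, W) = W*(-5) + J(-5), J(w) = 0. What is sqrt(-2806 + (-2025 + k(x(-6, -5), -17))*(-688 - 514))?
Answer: sqrt(2446269) ≈ 1564.1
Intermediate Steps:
x(f, W) = -5*W (x(f, W) = W*(-5) + 0 = -5*W + 0 = -5*W)
k(m, l) = -m/2
sqrt(-2806 + (-2025 + k(x(-6, -5), -17))*(-688 - 514)) = sqrt(-2806 + (-2025 - (-5)*(-5)/2)*(-688 - 514)) = sqrt(-2806 + (-2025 - 1/2*25)*(-1202)) = sqrt(-2806 + (-2025 - 25/2)*(-1202)) = sqrt(-2806 - 4075/2*(-1202)) = sqrt(-2806 + 2449075) = sqrt(2446269)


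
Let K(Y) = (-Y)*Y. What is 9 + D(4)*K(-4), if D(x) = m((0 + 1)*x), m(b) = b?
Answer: -55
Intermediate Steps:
K(Y) = -Y²
D(x) = x (D(x) = (0 + 1)*x = 1*x = x)
9 + D(4)*K(-4) = 9 + 4*(-1*(-4)²) = 9 + 4*(-1*16) = 9 + 4*(-16) = 9 - 64 = -55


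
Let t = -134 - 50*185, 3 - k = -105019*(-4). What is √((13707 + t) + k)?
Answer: 5*I*√16630 ≈ 644.79*I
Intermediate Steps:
k = -420073 (k = 3 - (-105019)*(-4) = 3 - 1*420076 = 3 - 420076 = -420073)
t = -9384 (t = -134 - 9250 = -9384)
√((13707 + t) + k) = √((13707 - 9384) - 420073) = √(4323 - 420073) = √(-415750) = 5*I*√16630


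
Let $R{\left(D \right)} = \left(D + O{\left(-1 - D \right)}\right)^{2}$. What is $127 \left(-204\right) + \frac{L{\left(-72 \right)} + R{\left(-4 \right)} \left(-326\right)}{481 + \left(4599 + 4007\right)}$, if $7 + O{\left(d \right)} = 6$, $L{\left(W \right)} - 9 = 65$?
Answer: $- \frac{78478024}{3029} \approx -25909.0$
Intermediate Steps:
$L{\left(W \right)} = 74$ ($L{\left(W \right)} = 9 + 65 = 74$)
$O{\left(d \right)} = -1$ ($O{\left(d \right)} = -7 + 6 = -1$)
$R{\left(D \right)} = \left(-1 + D\right)^{2}$ ($R{\left(D \right)} = \left(D - 1\right)^{2} = \left(-1 + D\right)^{2}$)
$127 \left(-204\right) + \frac{L{\left(-72 \right)} + R{\left(-4 \right)} \left(-326\right)}{481 + \left(4599 + 4007\right)} = 127 \left(-204\right) + \frac{74 + \left(-1 - 4\right)^{2} \left(-326\right)}{481 + \left(4599 + 4007\right)} = -25908 + \frac{74 + \left(-5\right)^{2} \left(-326\right)}{481 + 8606} = -25908 + \frac{74 + 25 \left(-326\right)}{9087} = -25908 + \left(74 - 8150\right) \frac{1}{9087} = -25908 - \frac{2692}{3029} = - \frac{78478024}{3029}$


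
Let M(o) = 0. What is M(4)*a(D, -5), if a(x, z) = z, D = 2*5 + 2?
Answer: 0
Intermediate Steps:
D = 12 (D = 10 + 2 = 12)
M(4)*a(D, -5) = 0*(-5) = 0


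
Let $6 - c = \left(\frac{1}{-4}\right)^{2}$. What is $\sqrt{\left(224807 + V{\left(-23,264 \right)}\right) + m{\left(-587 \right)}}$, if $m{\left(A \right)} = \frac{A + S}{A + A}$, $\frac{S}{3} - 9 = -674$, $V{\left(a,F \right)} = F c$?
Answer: $\frac{\sqrt{312009571630}}{1174} \approx 475.79$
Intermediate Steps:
$c = \frac{95}{16}$ ($c = 6 - \left(\frac{1}{-4}\right)^{2} = 6 - \left(- \frac{1}{4}\right)^{2} = 6 - \frac{1}{16} = \frac{95}{16} \approx 5.9375$)
$V{\left(a,F \right)} = \frac{95 F}{16}$ ($V{\left(a,F \right)} = F \frac{95}{16} = \frac{95 F}{16}$)
$S = -1995$ ($S = 27 + 3 \left(-674\right) = 27 - 2022 = -1995$)
$m{\left(A \right)} = \frac{-1995 + A}{2 A}$ ($m{\left(A \right)} = \frac{A - 1995}{A + A} = \frac{-1995 + A}{2 A}$)
$\sqrt{\left(224807 + V{\left(-23,264 \right)}\right) + m{\left(-587 \right)}} = \sqrt{\left(224807 + \frac{95}{16} \cdot 264\right) + \frac{-1995 - 587}{2 \left(-587\right)}} = \sqrt{\left(224807 + \frac{3135}{2}\right) + \frac{1}{2} \left(- \frac{1}{587}\right) \left(-2582\right)} = \sqrt{\frac{452749}{2} + \frac{1291}{587}} = \sqrt{\frac{265766245}{1174}} = \frac{\sqrt{312009571630}}{1174}$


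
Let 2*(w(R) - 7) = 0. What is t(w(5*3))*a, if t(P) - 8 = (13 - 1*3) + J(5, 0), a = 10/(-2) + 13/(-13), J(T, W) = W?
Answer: -108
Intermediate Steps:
a = -6 (a = 10*(-1/2) + 13*(-1/13) = -5 - 1 = -6)
w(R) = 7 (w(R) = 7 + (1/2)*0 = 7 + 0 = 7)
t(P) = 18 (t(P) = 8 + ((13 - 1*3) + 0) = 8 + ((13 - 3) + 0) = 8 + (10 + 0) = 8 + 10 = 18)
t(w(5*3))*a = 18*(-6) = -108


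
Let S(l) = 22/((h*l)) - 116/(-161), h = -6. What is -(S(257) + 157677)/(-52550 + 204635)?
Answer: -19572691352/18878463135 ≈ -1.0368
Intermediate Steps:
S(l) = 116/161 - 11/(3*l) (S(l) = 22/((-6*l)) - 116/(-161) = 22*(-1/(6*l)) - 116*(-1/161) = -11/(3*l) + 116/161 = 116/161 - 11/(3*l))
-(S(257) + 157677)/(-52550 + 204635) = -((1/483)*(-1771 + 348*257)/257 + 157677)/(-52550 + 204635) = -((1/483)*(1/257)*(-1771 + 89436) + 157677)/152085 = -((1/483)*(1/257)*87665 + 157677)/152085 = -(87665/124131 + 157677)/152085 = -19572691352/(124131*152085) = -1*19572691352/18878463135 = -19572691352/18878463135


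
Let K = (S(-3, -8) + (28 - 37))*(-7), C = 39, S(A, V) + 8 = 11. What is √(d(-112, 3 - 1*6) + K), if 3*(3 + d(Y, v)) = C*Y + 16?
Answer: 11*I*√105/3 ≈ 37.572*I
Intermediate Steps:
S(A, V) = 3 (S(A, V) = -8 + 11 = 3)
d(Y, v) = 7/3 + 13*Y (d(Y, v) = -3 + (39*Y + 16)/3 = -3 + (16 + 39*Y)/3 = -3 + (16/3 + 13*Y) = 7/3 + 13*Y)
K = 42 (K = (3 + (28 - 37))*(-7) = (3 - 9)*(-7) = -6*(-7) = 42)
√(d(-112, 3 - 1*6) + K) = √((7/3 + 13*(-112)) + 42) = √((7/3 - 1456) + 42) = √(-4361/3 + 42) = √(-4235/3) = 11*I*√105/3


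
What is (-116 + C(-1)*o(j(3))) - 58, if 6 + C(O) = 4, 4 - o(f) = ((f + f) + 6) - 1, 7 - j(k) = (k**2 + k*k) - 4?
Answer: -200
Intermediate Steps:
j(k) = 11 - 2*k**2 (j(k) = 7 - ((k**2 + k*k) - 4) = 7 - ((k**2 + k**2) - 4) = 7 - (2*k**2 - 4) = 7 - (-4 + 2*k**2) = 7 + (4 - 2*k**2) = 11 - 2*k**2)
o(f) = -1 - 2*f (o(f) = 4 - (((f + f) + 6) - 1) = 4 - ((2*f + 6) - 1) = 4 - ((6 + 2*f) - 1) = 4 - (5 + 2*f) = 4 + (-5 - 2*f) = -1 - 2*f)
C(O) = -2 (C(O) = -6 + 4 = -2)
(-116 + C(-1)*o(j(3))) - 58 = (-116 - 2*(-1 - 2*(11 - 2*3**2))) - 58 = (-116 - 2*(-1 - 2*(11 - 2*9))) - 58 = (-116 - 2*(-1 - 2*(11 - 18))) - 58 = (-116 - 2*(-1 - 2*(-7))) - 58 = (-116 - 2*(-1 + 14)) - 58 = (-116 - 2*13) - 58 = (-116 - 26) - 58 = -142 - 58 = -200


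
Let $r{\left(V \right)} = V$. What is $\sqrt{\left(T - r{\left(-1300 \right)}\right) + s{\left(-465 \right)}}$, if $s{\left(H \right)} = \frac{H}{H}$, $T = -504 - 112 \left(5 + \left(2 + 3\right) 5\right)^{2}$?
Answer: $i \sqrt{100003} \approx 316.23 i$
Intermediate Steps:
$T = -101304$ ($T = -504 - 112 \left(5 + 5 \cdot 5\right)^{2} = -504 - 112 \left(5 + 25\right)^{2} = -504 - 112 \cdot 30^{2} = -504 - 100800 = -101304$)
$s{\left(H \right)} = 1$
$\sqrt{\left(T - r{\left(-1300 \right)}\right) + s{\left(-465 \right)}} = \sqrt{\left(-101304 - -1300\right) + 1} = \sqrt{\left(-101304 + 1300\right) + 1} = \sqrt{-100004 + 1} = \sqrt{-100003} = i \sqrt{100003}$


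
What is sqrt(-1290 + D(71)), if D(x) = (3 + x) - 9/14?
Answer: I*sqrt(238462)/14 ≈ 34.88*I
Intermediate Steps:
D(x) = 33/14 + x (D(x) = (3 + x) - 9*1/14 = (3 + x) - 9/14 = 33/14 + x)
sqrt(-1290 + D(71)) = sqrt(-1290 + (33/14 + 71)) = sqrt(-1290 + 1027/14) = sqrt(-17033/14) = I*sqrt(238462)/14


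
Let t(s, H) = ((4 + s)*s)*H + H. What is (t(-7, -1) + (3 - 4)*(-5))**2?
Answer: 289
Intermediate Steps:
t(s, H) = H + H*s*(4 + s) (t(s, H) = (s*(4 + s))*H + H = H*s*(4 + s) + H = H + H*s*(4 + s))
(t(-7, -1) + (3 - 4)*(-5))**2 = (-(1 + (-7)**2 + 4*(-7)) + (3 - 4)*(-5))**2 = (-(1 + 49 - 28) - 1*(-5))**2 = (-1*22 + 5)**2 = (-22 + 5)**2 = (-17)**2 = 289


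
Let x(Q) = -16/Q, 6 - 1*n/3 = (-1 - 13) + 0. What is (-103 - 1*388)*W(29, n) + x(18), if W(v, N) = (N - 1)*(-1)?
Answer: 260713/9 ≈ 28968.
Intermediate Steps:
n = 60 (n = 18 - 3*((-1 - 13) + 0) = 18 - 3*(-14 + 0) = 18 - 3*(-14) = 18 + 42 = 60)
W(v, N) = 1 - N (W(v, N) = (-1 + N)*(-1) = 1 - N)
(-103 - 1*388)*W(29, n) + x(18) = (-103 - 1*388)*(1 - 1*60) - 16/18 = (-103 - 388)*(1 - 60) - 16*1/18 = -491*(-59) - 8/9 = 28969 - 8/9 = 260713/9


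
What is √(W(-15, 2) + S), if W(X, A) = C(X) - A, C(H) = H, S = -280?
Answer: 3*I*√33 ≈ 17.234*I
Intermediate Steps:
W(X, A) = X - A
√(W(-15, 2) + S) = √((-15 - 1*2) - 280) = √((-15 - 2) - 280) = √(-17 - 280) = √(-297) = 3*I*√33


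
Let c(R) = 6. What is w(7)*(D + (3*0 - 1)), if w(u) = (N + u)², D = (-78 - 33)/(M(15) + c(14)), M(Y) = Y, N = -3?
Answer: -704/7 ≈ -100.57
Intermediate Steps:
D = -37/7 (D = (-78 - 33)/(15 + 6) = -111/21 = -111*1/21 = -37/7 ≈ -5.2857)
w(u) = (-3 + u)²
w(7)*(D + (3*0 - 1)) = (-3 + 7)²*(-37/7 + (3*0 - 1)) = 4²*(-37/7 + (0 - 1)) = 16*(-37/7 - 1) = 16*(-44/7) = -704/7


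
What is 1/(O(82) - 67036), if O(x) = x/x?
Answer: -1/67035 ≈ -1.4918e-5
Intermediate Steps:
O(x) = 1
1/(O(82) - 67036) = 1/(1 - 67036) = 1/(-67035) = -1/67035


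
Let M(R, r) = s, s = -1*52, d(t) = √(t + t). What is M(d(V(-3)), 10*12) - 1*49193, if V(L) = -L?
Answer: -49245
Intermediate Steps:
d(t) = √2*√t (d(t) = √(2*t) = √2*√t)
s = -52
M(R, r) = -52
M(d(V(-3)), 10*12) - 1*49193 = -52 - 1*49193 = -52 - 49193 = -49245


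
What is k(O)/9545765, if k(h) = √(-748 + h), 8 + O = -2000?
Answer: 2*I*√689/9545765 ≈ 5.4996e-6*I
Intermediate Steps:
O = -2008 (O = -8 - 2000 = -2008)
k(O)/9545765 = √(-748 - 2008)/9545765 = √(-2756)*(1/9545765) = (2*I*√689)*(1/9545765) = 2*I*√689/9545765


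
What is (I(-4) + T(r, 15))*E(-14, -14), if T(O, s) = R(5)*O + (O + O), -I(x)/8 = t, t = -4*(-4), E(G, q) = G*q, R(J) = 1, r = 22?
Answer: -12152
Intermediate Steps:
t = 16
I(x) = -128 (I(x) = -8*16 = -128)
T(O, s) = 3*O (T(O, s) = 1*O + (O + O) = O + 2*O = 3*O)
(I(-4) + T(r, 15))*E(-14, -14) = (-128 + 3*22)*(-14*(-14)) = (-128 + 66)*196 = -62*196 = -12152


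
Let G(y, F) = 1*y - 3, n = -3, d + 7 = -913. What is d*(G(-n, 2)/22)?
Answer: 0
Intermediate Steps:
d = -920 (d = -7 - 913 = -920)
G(y, F) = -3 + y (G(y, F) = y - 3 = -3 + y)
d*(G(-n, 2)/22) = -920*(-3 - 1*(-3))/22 = -920*(-3 + 3)/22 = -0/22 = -920*0 = 0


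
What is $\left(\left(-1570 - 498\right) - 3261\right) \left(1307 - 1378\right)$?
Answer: $378359$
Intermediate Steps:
$\left(\left(-1570 - 498\right) - 3261\right) \left(1307 - 1378\right) = \left(-2068 - 3261\right) \left(-71\right) = \left(-5329\right) \left(-71\right) = 378359$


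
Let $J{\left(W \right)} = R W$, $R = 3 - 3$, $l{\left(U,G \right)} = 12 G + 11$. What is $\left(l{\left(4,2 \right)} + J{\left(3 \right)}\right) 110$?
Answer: $3850$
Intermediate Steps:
$l{\left(U,G \right)} = 11 + 12 G$
$R = 0$ ($R = 3 - 3 = 0$)
$J{\left(W \right)} = 0$ ($J{\left(W \right)} = 0 W = 0$)
$\left(l{\left(4,2 \right)} + J{\left(3 \right)}\right) 110 = \left(\left(11 + 12 \cdot 2\right) + 0\right) 110 = \left(\left(11 + 24\right) + 0\right) 110 = \left(35 + 0\right) 110 = 35 \cdot 110 = 3850$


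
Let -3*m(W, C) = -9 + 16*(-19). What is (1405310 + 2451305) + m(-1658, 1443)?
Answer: 11570158/3 ≈ 3.8567e+6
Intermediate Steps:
m(W, C) = 313/3 (m(W, C) = -(-9 + 16*(-19))/3 = -(-9 - 304)/3 = -⅓*(-313) = 313/3)
(1405310 + 2451305) + m(-1658, 1443) = (1405310 + 2451305) + 313/3 = 3856615 + 313/3 = 11570158/3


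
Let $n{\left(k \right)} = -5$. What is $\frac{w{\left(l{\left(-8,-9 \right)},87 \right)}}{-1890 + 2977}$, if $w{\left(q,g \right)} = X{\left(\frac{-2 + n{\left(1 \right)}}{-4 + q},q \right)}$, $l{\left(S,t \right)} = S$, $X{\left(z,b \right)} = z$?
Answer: $\frac{7}{13044} \approx 0.00053664$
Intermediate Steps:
$w{\left(q,g \right)} = - \frac{7}{-4 + q}$ ($w{\left(q,g \right)} = \frac{-2 - 5}{-4 + q} = - \frac{7}{-4 + q}$)
$\frac{w{\left(l{\left(-8,-9 \right)},87 \right)}}{-1890 + 2977} = \frac{\left(-7\right) \frac{1}{-4 - 8}}{-1890 + 2977} = \frac{\left(-7\right) \frac{1}{-12}}{1087} = \left(-7\right) \left(- \frac{1}{12}\right) \frac{1}{1087} = \frac{7}{12} \cdot \frac{1}{1087} = \frac{7}{13044}$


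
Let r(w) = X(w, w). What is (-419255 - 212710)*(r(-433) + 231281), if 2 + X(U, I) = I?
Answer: -145886592390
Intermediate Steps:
X(U, I) = -2 + I
r(w) = -2 + w
(-419255 - 212710)*(r(-433) + 231281) = (-419255 - 212710)*((-2 - 433) + 231281) = -631965*(-435 + 231281) = -631965*230846 = -145886592390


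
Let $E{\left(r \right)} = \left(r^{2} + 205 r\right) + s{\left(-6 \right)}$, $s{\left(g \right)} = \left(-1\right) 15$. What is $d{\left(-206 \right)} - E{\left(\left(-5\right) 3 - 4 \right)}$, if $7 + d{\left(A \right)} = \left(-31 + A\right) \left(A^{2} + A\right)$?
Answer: $-10004968$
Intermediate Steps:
$s{\left(g \right)} = -15$
$E{\left(r \right)} = -15 + r^{2} + 205 r$ ($E{\left(r \right)} = \left(r^{2} + 205 r\right) - 15 = -15 + r^{2} + 205 r$)
$d{\left(A \right)} = -7 + \left(-31 + A\right) \left(A + A^{2}\right)$ ($d{\left(A \right)} = -7 + \left(-31 + A\right) \left(A^{2} + A\right) = -7 + \left(-31 + A\right) \left(A + A^{2}\right)$)
$d{\left(-206 \right)} - E{\left(\left(-5\right) 3 - 4 \right)} = \left(-7 + \left(-206\right)^{3} - -6386 - 30 \left(-206\right)^{2}\right) - \left(-15 + \left(\left(-5\right) 3 - 4\right)^{2} + 205 \left(\left(-5\right) 3 - 4\right)\right) = \left(-7 - 8741816 + 6386 - 1273080\right) - \left(-15 + \left(-15 - 4\right)^{2} + 205 \left(-15 - 4\right)\right) = \left(-7 - 8741816 + 6386 - 1273080\right) - \left(-15 + \left(-19\right)^{2} + 205 \left(-19\right)\right) = -10008517 - \left(-15 + 361 - 3895\right) = -10008517 - -3549 = -10008517 + 3549 = -10004968$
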